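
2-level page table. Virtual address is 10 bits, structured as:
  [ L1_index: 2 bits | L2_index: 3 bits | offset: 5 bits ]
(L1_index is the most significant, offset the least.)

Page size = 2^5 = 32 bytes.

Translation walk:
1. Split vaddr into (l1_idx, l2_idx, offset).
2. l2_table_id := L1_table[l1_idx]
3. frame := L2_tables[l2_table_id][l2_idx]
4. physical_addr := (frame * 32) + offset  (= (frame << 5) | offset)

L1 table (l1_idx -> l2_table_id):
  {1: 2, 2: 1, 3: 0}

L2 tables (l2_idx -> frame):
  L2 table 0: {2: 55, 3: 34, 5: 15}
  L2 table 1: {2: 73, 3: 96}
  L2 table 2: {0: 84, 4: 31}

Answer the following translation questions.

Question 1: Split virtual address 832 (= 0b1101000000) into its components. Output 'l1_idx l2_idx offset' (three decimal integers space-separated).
Answer: 3 2 0

Derivation:
vaddr = 832 = 0b1101000000
  top 2 bits -> l1_idx = 3
  next 3 bits -> l2_idx = 2
  bottom 5 bits -> offset = 0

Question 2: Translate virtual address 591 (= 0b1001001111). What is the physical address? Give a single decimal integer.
vaddr = 591 = 0b1001001111
Split: l1_idx=2, l2_idx=2, offset=15
L1[2] = 1
L2[1][2] = 73
paddr = 73 * 32 + 15 = 2351

Answer: 2351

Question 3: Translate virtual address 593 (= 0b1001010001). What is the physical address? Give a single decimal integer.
Answer: 2353

Derivation:
vaddr = 593 = 0b1001010001
Split: l1_idx=2, l2_idx=2, offset=17
L1[2] = 1
L2[1][2] = 73
paddr = 73 * 32 + 17 = 2353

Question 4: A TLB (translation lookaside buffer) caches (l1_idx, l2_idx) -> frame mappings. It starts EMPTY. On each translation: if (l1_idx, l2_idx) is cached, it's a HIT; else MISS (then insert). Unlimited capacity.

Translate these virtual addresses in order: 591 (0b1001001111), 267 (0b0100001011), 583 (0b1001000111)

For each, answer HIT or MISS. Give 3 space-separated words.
vaddr=591: (2,2) not in TLB -> MISS, insert
vaddr=267: (1,0) not in TLB -> MISS, insert
vaddr=583: (2,2) in TLB -> HIT

Answer: MISS MISS HIT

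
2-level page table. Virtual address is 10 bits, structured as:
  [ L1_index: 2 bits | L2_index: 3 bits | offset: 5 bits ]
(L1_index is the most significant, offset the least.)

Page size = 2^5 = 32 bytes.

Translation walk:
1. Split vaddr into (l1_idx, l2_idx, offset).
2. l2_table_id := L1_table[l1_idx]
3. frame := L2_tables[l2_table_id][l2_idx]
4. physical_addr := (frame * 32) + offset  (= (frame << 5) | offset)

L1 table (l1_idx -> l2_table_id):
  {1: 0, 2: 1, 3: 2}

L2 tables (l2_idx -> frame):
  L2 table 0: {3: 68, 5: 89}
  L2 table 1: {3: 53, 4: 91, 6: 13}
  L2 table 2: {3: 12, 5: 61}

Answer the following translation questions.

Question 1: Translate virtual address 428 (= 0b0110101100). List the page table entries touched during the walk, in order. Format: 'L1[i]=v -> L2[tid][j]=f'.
Answer: L1[1]=0 -> L2[0][5]=89

Derivation:
vaddr = 428 = 0b0110101100
Split: l1_idx=1, l2_idx=5, offset=12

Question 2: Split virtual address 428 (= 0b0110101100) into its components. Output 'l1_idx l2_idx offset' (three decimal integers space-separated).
vaddr = 428 = 0b0110101100
  top 2 bits -> l1_idx = 1
  next 3 bits -> l2_idx = 5
  bottom 5 bits -> offset = 12

Answer: 1 5 12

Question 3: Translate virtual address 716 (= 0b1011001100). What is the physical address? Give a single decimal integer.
vaddr = 716 = 0b1011001100
Split: l1_idx=2, l2_idx=6, offset=12
L1[2] = 1
L2[1][6] = 13
paddr = 13 * 32 + 12 = 428

Answer: 428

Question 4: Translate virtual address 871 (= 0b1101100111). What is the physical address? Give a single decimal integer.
Answer: 391

Derivation:
vaddr = 871 = 0b1101100111
Split: l1_idx=3, l2_idx=3, offset=7
L1[3] = 2
L2[2][3] = 12
paddr = 12 * 32 + 7 = 391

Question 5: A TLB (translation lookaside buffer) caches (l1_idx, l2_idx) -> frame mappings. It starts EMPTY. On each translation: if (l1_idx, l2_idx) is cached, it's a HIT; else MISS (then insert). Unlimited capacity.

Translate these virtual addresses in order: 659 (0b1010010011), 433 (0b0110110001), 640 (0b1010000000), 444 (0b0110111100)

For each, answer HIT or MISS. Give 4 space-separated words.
vaddr=659: (2,4) not in TLB -> MISS, insert
vaddr=433: (1,5) not in TLB -> MISS, insert
vaddr=640: (2,4) in TLB -> HIT
vaddr=444: (1,5) in TLB -> HIT

Answer: MISS MISS HIT HIT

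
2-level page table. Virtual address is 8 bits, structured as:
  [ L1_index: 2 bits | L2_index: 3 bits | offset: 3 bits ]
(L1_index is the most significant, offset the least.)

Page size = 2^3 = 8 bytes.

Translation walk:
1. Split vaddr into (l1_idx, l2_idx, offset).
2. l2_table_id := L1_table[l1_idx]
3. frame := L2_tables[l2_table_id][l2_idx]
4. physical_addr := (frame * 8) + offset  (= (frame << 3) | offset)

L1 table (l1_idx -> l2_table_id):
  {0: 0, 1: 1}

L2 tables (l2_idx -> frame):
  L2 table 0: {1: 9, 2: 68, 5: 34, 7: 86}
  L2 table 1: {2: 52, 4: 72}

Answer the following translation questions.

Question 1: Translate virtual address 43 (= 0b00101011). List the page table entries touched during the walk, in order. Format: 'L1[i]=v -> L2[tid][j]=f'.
vaddr = 43 = 0b00101011
Split: l1_idx=0, l2_idx=5, offset=3

Answer: L1[0]=0 -> L2[0][5]=34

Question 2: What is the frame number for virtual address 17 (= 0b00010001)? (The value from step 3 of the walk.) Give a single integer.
vaddr = 17: l1_idx=0, l2_idx=2
L1[0] = 0; L2[0][2] = 68

Answer: 68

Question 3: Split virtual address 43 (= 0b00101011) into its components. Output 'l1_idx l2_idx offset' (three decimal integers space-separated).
vaddr = 43 = 0b00101011
  top 2 bits -> l1_idx = 0
  next 3 bits -> l2_idx = 5
  bottom 3 bits -> offset = 3

Answer: 0 5 3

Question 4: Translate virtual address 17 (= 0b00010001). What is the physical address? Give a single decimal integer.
vaddr = 17 = 0b00010001
Split: l1_idx=0, l2_idx=2, offset=1
L1[0] = 0
L2[0][2] = 68
paddr = 68 * 8 + 1 = 545

Answer: 545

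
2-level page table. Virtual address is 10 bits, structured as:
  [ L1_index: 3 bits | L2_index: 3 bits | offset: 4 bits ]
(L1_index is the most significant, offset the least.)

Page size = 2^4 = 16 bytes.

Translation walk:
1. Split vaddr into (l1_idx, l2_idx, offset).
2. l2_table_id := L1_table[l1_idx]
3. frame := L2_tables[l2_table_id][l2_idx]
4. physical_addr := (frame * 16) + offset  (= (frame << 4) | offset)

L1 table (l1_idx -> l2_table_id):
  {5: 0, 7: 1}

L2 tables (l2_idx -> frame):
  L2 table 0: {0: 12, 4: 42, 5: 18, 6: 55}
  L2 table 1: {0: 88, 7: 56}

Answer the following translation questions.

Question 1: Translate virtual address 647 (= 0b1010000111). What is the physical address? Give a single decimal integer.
Answer: 199

Derivation:
vaddr = 647 = 0b1010000111
Split: l1_idx=5, l2_idx=0, offset=7
L1[5] = 0
L2[0][0] = 12
paddr = 12 * 16 + 7 = 199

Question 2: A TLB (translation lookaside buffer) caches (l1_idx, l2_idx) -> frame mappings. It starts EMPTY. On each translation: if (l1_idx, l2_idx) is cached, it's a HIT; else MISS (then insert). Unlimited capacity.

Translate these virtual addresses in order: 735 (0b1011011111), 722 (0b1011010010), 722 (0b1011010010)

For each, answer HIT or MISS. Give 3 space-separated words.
Answer: MISS HIT HIT

Derivation:
vaddr=735: (5,5) not in TLB -> MISS, insert
vaddr=722: (5,5) in TLB -> HIT
vaddr=722: (5,5) in TLB -> HIT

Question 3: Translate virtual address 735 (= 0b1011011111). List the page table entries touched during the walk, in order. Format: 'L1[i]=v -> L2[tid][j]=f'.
Answer: L1[5]=0 -> L2[0][5]=18

Derivation:
vaddr = 735 = 0b1011011111
Split: l1_idx=5, l2_idx=5, offset=15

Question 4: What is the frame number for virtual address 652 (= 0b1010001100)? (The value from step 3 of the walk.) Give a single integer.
Answer: 12

Derivation:
vaddr = 652: l1_idx=5, l2_idx=0
L1[5] = 0; L2[0][0] = 12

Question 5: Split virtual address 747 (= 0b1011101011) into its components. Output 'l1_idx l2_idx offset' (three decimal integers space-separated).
Answer: 5 6 11

Derivation:
vaddr = 747 = 0b1011101011
  top 3 bits -> l1_idx = 5
  next 3 bits -> l2_idx = 6
  bottom 4 bits -> offset = 11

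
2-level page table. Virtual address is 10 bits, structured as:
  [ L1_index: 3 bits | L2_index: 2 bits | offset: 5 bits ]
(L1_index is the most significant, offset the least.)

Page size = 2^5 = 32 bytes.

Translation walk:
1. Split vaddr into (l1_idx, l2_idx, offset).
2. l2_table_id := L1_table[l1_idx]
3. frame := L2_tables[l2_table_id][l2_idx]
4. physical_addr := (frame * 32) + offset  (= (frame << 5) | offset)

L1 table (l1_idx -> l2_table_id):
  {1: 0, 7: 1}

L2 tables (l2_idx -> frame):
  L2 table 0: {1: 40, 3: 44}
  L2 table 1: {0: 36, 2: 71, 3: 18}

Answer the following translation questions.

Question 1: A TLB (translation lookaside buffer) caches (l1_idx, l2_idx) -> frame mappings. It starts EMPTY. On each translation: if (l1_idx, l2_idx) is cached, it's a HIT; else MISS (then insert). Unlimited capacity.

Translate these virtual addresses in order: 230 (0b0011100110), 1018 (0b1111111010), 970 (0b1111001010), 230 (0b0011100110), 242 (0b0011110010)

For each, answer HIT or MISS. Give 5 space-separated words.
vaddr=230: (1,3) not in TLB -> MISS, insert
vaddr=1018: (7,3) not in TLB -> MISS, insert
vaddr=970: (7,2) not in TLB -> MISS, insert
vaddr=230: (1,3) in TLB -> HIT
vaddr=242: (1,3) in TLB -> HIT

Answer: MISS MISS MISS HIT HIT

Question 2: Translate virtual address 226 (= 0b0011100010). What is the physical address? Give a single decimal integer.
vaddr = 226 = 0b0011100010
Split: l1_idx=1, l2_idx=3, offset=2
L1[1] = 0
L2[0][3] = 44
paddr = 44 * 32 + 2 = 1410

Answer: 1410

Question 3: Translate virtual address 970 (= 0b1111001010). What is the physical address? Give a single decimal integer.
vaddr = 970 = 0b1111001010
Split: l1_idx=7, l2_idx=2, offset=10
L1[7] = 1
L2[1][2] = 71
paddr = 71 * 32 + 10 = 2282

Answer: 2282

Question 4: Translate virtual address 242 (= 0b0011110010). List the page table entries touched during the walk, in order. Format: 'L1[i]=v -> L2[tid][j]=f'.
vaddr = 242 = 0b0011110010
Split: l1_idx=1, l2_idx=3, offset=18

Answer: L1[1]=0 -> L2[0][3]=44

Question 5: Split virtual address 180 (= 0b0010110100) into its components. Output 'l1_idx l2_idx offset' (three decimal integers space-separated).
Answer: 1 1 20

Derivation:
vaddr = 180 = 0b0010110100
  top 3 bits -> l1_idx = 1
  next 2 bits -> l2_idx = 1
  bottom 5 bits -> offset = 20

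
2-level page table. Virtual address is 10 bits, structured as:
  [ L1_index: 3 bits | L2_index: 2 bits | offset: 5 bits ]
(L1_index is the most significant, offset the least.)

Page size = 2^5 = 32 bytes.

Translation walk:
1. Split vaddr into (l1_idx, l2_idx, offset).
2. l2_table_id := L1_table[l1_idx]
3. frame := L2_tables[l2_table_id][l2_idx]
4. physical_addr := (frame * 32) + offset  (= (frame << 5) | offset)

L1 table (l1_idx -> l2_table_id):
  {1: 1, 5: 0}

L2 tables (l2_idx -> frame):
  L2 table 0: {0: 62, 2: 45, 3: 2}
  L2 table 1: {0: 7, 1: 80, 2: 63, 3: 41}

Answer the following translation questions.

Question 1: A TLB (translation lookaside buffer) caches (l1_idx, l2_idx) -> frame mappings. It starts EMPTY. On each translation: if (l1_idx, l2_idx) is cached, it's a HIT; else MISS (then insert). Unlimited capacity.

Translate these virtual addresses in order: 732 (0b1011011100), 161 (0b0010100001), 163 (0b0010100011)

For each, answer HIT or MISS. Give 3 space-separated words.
Answer: MISS MISS HIT

Derivation:
vaddr=732: (5,2) not in TLB -> MISS, insert
vaddr=161: (1,1) not in TLB -> MISS, insert
vaddr=163: (1,1) in TLB -> HIT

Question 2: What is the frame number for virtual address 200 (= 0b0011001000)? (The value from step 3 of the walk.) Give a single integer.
Answer: 63

Derivation:
vaddr = 200: l1_idx=1, l2_idx=2
L1[1] = 1; L2[1][2] = 63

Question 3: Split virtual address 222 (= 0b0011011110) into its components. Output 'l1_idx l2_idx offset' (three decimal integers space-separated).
vaddr = 222 = 0b0011011110
  top 3 bits -> l1_idx = 1
  next 2 bits -> l2_idx = 2
  bottom 5 bits -> offset = 30

Answer: 1 2 30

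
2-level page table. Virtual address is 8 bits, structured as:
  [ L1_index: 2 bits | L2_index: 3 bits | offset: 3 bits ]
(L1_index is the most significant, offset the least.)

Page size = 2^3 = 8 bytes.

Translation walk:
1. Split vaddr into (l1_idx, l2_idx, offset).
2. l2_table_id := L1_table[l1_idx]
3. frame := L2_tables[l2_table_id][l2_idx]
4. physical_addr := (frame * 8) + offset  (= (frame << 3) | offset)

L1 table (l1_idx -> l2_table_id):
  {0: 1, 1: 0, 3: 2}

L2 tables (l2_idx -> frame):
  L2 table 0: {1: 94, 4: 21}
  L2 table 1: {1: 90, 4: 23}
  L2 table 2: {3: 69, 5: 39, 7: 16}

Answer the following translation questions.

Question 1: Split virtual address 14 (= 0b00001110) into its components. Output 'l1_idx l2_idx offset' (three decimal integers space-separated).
vaddr = 14 = 0b00001110
  top 2 bits -> l1_idx = 0
  next 3 bits -> l2_idx = 1
  bottom 3 bits -> offset = 6

Answer: 0 1 6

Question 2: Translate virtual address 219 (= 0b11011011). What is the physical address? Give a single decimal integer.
Answer: 555

Derivation:
vaddr = 219 = 0b11011011
Split: l1_idx=3, l2_idx=3, offset=3
L1[3] = 2
L2[2][3] = 69
paddr = 69 * 8 + 3 = 555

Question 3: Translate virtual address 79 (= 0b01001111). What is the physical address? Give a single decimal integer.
vaddr = 79 = 0b01001111
Split: l1_idx=1, l2_idx=1, offset=7
L1[1] = 0
L2[0][1] = 94
paddr = 94 * 8 + 7 = 759

Answer: 759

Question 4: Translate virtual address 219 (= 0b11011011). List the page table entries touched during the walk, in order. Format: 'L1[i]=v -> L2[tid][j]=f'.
Answer: L1[3]=2 -> L2[2][3]=69

Derivation:
vaddr = 219 = 0b11011011
Split: l1_idx=3, l2_idx=3, offset=3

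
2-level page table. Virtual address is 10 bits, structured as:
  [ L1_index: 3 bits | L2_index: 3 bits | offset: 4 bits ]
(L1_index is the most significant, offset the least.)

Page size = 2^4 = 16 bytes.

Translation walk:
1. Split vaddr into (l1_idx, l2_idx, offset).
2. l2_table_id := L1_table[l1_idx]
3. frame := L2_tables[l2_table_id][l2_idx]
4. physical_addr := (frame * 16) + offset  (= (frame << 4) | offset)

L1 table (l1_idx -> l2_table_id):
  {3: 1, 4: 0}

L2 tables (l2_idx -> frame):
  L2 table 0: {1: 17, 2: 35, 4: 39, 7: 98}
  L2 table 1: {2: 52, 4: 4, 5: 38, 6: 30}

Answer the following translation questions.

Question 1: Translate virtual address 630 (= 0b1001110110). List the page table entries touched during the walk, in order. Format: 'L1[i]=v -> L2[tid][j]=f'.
vaddr = 630 = 0b1001110110
Split: l1_idx=4, l2_idx=7, offset=6

Answer: L1[4]=0 -> L2[0][7]=98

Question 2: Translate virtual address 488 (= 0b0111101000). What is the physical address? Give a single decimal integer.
Answer: 488

Derivation:
vaddr = 488 = 0b0111101000
Split: l1_idx=3, l2_idx=6, offset=8
L1[3] = 1
L2[1][6] = 30
paddr = 30 * 16 + 8 = 488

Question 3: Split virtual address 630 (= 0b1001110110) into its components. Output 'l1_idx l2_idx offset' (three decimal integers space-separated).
vaddr = 630 = 0b1001110110
  top 3 bits -> l1_idx = 4
  next 3 bits -> l2_idx = 7
  bottom 4 bits -> offset = 6

Answer: 4 7 6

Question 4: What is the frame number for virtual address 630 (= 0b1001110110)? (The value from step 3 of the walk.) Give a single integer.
vaddr = 630: l1_idx=4, l2_idx=7
L1[4] = 0; L2[0][7] = 98

Answer: 98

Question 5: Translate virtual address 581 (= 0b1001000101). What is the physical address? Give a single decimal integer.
Answer: 629

Derivation:
vaddr = 581 = 0b1001000101
Split: l1_idx=4, l2_idx=4, offset=5
L1[4] = 0
L2[0][4] = 39
paddr = 39 * 16 + 5 = 629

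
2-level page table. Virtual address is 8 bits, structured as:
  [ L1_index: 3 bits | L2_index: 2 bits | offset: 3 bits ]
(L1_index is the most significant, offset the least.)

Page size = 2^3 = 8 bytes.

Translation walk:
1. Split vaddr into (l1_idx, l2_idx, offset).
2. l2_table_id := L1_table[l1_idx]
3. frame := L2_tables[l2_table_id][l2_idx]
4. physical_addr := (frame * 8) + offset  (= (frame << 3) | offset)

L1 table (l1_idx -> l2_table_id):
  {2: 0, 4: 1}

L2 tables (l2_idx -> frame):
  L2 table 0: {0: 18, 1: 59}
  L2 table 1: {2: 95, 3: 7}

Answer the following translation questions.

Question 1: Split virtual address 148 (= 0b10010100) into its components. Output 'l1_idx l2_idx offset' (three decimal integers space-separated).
Answer: 4 2 4

Derivation:
vaddr = 148 = 0b10010100
  top 3 bits -> l1_idx = 4
  next 2 bits -> l2_idx = 2
  bottom 3 bits -> offset = 4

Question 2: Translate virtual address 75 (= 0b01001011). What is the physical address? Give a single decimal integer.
Answer: 475

Derivation:
vaddr = 75 = 0b01001011
Split: l1_idx=2, l2_idx=1, offset=3
L1[2] = 0
L2[0][1] = 59
paddr = 59 * 8 + 3 = 475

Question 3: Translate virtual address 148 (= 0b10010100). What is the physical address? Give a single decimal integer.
vaddr = 148 = 0b10010100
Split: l1_idx=4, l2_idx=2, offset=4
L1[4] = 1
L2[1][2] = 95
paddr = 95 * 8 + 4 = 764

Answer: 764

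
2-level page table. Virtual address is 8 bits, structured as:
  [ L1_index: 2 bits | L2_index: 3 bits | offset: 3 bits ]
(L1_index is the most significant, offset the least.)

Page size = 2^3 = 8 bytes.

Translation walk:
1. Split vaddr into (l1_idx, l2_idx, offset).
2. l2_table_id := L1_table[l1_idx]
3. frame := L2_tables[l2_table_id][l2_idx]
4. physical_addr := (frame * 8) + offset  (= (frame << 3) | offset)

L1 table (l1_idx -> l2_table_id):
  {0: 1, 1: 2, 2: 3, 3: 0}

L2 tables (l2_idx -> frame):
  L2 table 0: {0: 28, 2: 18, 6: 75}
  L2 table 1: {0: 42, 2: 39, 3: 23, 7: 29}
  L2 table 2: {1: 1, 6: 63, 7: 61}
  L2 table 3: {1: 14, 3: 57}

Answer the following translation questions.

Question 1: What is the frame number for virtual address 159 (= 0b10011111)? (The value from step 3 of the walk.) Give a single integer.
vaddr = 159: l1_idx=2, l2_idx=3
L1[2] = 3; L2[3][3] = 57

Answer: 57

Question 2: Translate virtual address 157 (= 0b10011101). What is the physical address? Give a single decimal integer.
Answer: 461

Derivation:
vaddr = 157 = 0b10011101
Split: l1_idx=2, l2_idx=3, offset=5
L1[2] = 3
L2[3][3] = 57
paddr = 57 * 8 + 5 = 461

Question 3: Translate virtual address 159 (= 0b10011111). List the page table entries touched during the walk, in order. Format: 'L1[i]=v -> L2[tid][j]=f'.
Answer: L1[2]=3 -> L2[3][3]=57

Derivation:
vaddr = 159 = 0b10011111
Split: l1_idx=2, l2_idx=3, offset=7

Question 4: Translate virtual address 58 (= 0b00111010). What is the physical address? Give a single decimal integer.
Answer: 234

Derivation:
vaddr = 58 = 0b00111010
Split: l1_idx=0, l2_idx=7, offset=2
L1[0] = 1
L2[1][7] = 29
paddr = 29 * 8 + 2 = 234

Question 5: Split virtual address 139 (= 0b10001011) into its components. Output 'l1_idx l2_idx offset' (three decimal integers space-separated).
Answer: 2 1 3

Derivation:
vaddr = 139 = 0b10001011
  top 2 bits -> l1_idx = 2
  next 3 bits -> l2_idx = 1
  bottom 3 bits -> offset = 3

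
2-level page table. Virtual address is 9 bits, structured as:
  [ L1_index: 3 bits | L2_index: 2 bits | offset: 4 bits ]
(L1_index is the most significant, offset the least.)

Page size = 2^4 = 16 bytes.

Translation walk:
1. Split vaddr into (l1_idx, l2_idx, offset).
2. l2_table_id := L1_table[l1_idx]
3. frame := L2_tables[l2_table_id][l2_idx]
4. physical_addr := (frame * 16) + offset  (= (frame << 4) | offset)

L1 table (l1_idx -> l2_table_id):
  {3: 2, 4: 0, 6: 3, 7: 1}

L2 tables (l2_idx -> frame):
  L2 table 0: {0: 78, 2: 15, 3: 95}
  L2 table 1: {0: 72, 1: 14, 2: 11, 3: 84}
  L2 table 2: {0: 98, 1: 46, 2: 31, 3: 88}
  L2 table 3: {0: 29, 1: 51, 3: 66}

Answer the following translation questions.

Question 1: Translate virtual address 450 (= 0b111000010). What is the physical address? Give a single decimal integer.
Answer: 1154

Derivation:
vaddr = 450 = 0b111000010
Split: l1_idx=7, l2_idx=0, offset=2
L1[7] = 1
L2[1][0] = 72
paddr = 72 * 16 + 2 = 1154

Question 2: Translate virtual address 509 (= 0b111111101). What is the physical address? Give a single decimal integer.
Answer: 1357

Derivation:
vaddr = 509 = 0b111111101
Split: l1_idx=7, l2_idx=3, offset=13
L1[7] = 1
L2[1][3] = 84
paddr = 84 * 16 + 13 = 1357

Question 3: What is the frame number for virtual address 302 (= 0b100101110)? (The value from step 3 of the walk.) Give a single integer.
vaddr = 302: l1_idx=4, l2_idx=2
L1[4] = 0; L2[0][2] = 15

Answer: 15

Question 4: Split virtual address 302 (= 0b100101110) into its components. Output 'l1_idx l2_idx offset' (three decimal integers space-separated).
vaddr = 302 = 0b100101110
  top 3 bits -> l1_idx = 4
  next 2 bits -> l2_idx = 2
  bottom 4 bits -> offset = 14

Answer: 4 2 14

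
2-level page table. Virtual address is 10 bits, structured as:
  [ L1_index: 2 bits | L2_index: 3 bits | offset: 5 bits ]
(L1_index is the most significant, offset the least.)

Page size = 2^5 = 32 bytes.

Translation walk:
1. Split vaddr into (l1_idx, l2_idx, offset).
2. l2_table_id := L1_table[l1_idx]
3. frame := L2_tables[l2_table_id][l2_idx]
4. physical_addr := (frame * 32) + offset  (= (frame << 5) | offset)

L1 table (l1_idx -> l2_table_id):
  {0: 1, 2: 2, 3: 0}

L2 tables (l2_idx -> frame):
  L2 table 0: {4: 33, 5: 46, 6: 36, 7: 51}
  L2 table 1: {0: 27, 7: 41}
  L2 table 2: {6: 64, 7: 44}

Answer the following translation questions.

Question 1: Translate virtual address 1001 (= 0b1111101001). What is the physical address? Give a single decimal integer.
vaddr = 1001 = 0b1111101001
Split: l1_idx=3, l2_idx=7, offset=9
L1[3] = 0
L2[0][7] = 51
paddr = 51 * 32 + 9 = 1641

Answer: 1641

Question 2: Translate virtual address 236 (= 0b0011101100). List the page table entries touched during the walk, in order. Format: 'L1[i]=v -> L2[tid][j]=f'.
Answer: L1[0]=1 -> L2[1][7]=41

Derivation:
vaddr = 236 = 0b0011101100
Split: l1_idx=0, l2_idx=7, offset=12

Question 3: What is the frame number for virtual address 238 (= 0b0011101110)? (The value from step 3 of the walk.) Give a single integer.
Answer: 41

Derivation:
vaddr = 238: l1_idx=0, l2_idx=7
L1[0] = 1; L2[1][7] = 41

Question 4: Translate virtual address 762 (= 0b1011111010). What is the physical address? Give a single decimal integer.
vaddr = 762 = 0b1011111010
Split: l1_idx=2, l2_idx=7, offset=26
L1[2] = 2
L2[2][7] = 44
paddr = 44 * 32 + 26 = 1434

Answer: 1434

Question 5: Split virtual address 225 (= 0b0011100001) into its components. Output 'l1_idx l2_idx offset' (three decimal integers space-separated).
Answer: 0 7 1

Derivation:
vaddr = 225 = 0b0011100001
  top 2 bits -> l1_idx = 0
  next 3 bits -> l2_idx = 7
  bottom 5 bits -> offset = 1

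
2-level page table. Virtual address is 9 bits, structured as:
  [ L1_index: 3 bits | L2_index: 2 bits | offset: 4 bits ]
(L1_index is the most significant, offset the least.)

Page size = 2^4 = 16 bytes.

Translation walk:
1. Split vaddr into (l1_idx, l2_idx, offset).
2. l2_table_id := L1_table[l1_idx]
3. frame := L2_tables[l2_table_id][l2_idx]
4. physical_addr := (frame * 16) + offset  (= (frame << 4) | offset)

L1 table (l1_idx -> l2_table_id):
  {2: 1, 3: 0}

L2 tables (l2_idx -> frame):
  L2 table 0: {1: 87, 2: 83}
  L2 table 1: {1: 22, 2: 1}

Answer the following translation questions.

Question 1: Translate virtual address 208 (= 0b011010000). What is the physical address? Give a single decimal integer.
Answer: 1392

Derivation:
vaddr = 208 = 0b011010000
Split: l1_idx=3, l2_idx=1, offset=0
L1[3] = 0
L2[0][1] = 87
paddr = 87 * 16 + 0 = 1392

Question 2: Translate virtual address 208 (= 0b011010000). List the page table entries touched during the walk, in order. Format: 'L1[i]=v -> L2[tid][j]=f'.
Answer: L1[3]=0 -> L2[0][1]=87

Derivation:
vaddr = 208 = 0b011010000
Split: l1_idx=3, l2_idx=1, offset=0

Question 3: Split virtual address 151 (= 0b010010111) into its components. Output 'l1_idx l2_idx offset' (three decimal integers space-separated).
vaddr = 151 = 0b010010111
  top 3 bits -> l1_idx = 2
  next 2 bits -> l2_idx = 1
  bottom 4 bits -> offset = 7

Answer: 2 1 7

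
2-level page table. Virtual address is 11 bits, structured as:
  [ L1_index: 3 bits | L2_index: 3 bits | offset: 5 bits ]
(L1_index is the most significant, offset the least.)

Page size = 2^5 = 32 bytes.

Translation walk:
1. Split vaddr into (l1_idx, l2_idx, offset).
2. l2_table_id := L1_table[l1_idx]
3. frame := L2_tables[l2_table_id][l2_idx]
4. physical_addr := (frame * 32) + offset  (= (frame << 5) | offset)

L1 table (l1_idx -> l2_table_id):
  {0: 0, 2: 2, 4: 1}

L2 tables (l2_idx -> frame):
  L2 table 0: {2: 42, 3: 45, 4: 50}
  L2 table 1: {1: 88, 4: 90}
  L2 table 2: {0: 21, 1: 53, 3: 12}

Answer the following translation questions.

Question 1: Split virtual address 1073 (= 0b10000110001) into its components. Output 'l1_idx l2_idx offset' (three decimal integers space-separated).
Answer: 4 1 17

Derivation:
vaddr = 1073 = 0b10000110001
  top 3 bits -> l1_idx = 4
  next 3 bits -> l2_idx = 1
  bottom 5 bits -> offset = 17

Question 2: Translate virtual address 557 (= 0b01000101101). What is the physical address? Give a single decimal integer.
Answer: 1709

Derivation:
vaddr = 557 = 0b01000101101
Split: l1_idx=2, l2_idx=1, offset=13
L1[2] = 2
L2[2][1] = 53
paddr = 53 * 32 + 13 = 1709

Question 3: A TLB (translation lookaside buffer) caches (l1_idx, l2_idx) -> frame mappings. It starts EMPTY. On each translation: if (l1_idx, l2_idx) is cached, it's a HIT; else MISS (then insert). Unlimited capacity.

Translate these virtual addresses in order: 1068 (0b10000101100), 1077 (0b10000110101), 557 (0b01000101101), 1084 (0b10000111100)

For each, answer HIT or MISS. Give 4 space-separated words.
Answer: MISS HIT MISS HIT

Derivation:
vaddr=1068: (4,1) not in TLB -> MISS, insert
vaddr=1077: (4,1) in TLB -> HIT
vaddr=557: (2,1) not in TLB -> MISS, insert
vaddr=1084: (4,1) in TLB -> HIT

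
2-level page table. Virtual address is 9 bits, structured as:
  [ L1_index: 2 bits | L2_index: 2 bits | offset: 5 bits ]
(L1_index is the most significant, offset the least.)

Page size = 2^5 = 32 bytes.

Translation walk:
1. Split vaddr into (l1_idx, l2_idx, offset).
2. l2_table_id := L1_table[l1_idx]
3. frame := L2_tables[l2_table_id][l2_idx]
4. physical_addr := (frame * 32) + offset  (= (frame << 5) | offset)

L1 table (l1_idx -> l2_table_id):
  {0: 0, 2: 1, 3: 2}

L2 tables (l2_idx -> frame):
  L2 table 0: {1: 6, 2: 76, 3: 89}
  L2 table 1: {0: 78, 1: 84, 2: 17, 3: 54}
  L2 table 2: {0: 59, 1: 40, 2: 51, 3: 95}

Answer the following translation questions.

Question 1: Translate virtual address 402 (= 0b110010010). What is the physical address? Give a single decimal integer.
Answer: 1906

Derivation:
vaddr = 402 = 0b110010010
Split: l1_idx=3, l2_idx=0, offset=18
L1[3] = 2
L2[2][0] = 59
paddr = 59 * 32 + 18 = 1906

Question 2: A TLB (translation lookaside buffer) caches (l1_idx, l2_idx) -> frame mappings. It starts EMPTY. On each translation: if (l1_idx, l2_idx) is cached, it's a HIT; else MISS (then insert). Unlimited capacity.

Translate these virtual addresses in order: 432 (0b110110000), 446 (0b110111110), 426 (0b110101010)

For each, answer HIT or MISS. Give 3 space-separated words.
Answer: MISS HIT HIT

Derivation:
vaddr=432: (3,1) not in TLB -> MISS, insert
vaddr=446: (3,1) in TLB -> HIT
vaddr=426: (3,1) in TLB -> HIT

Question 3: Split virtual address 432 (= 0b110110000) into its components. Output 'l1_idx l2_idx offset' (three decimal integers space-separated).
Answer: 3 1 16

Derivation:
vaddr = 432 = 0b110110000
  top 2 bits -> l1_idx = 3
  next 2 bits -> l2_idx = 1
  bottom 5 bits -> offset = 16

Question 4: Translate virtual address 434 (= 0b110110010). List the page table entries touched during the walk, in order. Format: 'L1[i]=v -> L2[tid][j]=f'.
vaddr = 434 = 0b110110010
Split: l1_idx=3, l2_idx=1, offset=18

Answer: L1[3]=2 -> L2[2][1]=40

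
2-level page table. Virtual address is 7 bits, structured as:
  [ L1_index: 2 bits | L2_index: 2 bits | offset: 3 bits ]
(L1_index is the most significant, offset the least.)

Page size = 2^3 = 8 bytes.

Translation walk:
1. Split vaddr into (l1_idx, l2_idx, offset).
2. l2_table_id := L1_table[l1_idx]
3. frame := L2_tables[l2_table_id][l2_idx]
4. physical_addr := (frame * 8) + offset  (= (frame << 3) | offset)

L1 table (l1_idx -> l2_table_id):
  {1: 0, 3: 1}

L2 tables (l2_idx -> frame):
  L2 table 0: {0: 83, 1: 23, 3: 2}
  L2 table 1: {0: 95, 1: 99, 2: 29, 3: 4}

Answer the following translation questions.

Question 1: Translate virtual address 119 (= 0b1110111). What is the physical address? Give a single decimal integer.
vaddr = 119 = 0b1110111
Split: l1_idx=3, l2_idx=2, offset=7
L1[3] = 1
L2[1][2] = 29
paddr = 29 * 8 + 7 = 239

Answer: 239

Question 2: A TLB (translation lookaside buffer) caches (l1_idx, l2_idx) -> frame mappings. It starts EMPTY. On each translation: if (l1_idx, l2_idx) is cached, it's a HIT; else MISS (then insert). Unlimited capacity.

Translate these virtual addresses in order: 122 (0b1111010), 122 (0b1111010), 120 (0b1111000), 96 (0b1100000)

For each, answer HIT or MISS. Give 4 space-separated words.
vaddr=122: (3,3) not in TLB -> MISS, insert
vaddr=122: (3,3) in TLB -> HIT
vaddr=120: (3,3) in TLB -> HIT
vaddr=96: (3,0) not in TLB -> MISS, insert

Answer: MISS HIT HIT MISS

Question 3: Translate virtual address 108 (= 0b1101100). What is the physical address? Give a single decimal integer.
vaddr = 108 = 0b1101100
Split: l1_idx=3, l2_idx=1, offset=4
L1[3] = 1
L2[1][1] = 99
paddr = 99 * 8 + 4 = 796

Answer: 796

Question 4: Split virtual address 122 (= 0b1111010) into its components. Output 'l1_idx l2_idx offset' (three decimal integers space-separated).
vaddr = 122 = 0b1111010
  top 2 bits -> l1_idx = 3
  next 2 bits -> l2_idx = 3
  bottom 3 bits -> offset = 2

Answer: 3 3 2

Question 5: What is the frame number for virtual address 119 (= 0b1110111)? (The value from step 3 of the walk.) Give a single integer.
vaddr = 119: l1_idx=3, l2_idx=2
L1[3] = 1; L2[1][2] = 29

Answer: 29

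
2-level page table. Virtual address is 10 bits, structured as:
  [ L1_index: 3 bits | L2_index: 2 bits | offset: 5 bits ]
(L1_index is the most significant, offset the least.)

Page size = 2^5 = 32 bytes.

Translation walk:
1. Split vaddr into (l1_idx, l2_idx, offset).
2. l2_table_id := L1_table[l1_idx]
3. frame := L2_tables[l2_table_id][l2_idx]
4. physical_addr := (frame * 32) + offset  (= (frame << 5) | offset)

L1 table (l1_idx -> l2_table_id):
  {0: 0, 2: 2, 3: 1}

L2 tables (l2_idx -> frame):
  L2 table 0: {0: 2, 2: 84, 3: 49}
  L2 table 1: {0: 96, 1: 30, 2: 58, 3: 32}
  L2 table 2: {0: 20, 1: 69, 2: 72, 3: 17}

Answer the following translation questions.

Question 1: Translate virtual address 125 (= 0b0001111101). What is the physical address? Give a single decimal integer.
Answer: 1597

Derivation:
vaddr = 125 = 0b0001111101
Split: l1_idx=0, l2_idx=3, offset=29
L1[0] = 0
L2[0][3] = 49
paddr = 49 * 32 + 29 = 1597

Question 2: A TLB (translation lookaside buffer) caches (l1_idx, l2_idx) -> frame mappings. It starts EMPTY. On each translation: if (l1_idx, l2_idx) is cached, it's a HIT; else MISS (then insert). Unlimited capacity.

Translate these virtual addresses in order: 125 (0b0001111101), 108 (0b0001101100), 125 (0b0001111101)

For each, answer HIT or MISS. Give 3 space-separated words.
vaddr=125: (0,3) not in TLB -> MISS, insert
vaddr=108: (0,3) in TLB -> HIT
vaddr=125: (0,3) in TLB -> HIT

Answer: MISS HIT HIT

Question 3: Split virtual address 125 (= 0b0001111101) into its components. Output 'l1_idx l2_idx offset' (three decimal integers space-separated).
vaddr = 125 = 0b0001111101
  top 3 bits -> l1_idx = 0
  next 2 bits -> l2_idx = 3
  bottom 5 bits -> offset = 29

Answer: 0 3 29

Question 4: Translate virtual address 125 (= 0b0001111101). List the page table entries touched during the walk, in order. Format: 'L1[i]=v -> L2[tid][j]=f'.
vaddr = 125 = 0b0001111101
Split: l1_idx=0, l2_idx=3, offset=29

Answer: L1[0]=0 -> L2[0][3]=49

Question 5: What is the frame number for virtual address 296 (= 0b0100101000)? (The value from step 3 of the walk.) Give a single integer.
Answer: 69

Derivation:
vaddr = 296: l1_idx=2, l2_idx=1
L1[2] = 2; L2[2][1] = 69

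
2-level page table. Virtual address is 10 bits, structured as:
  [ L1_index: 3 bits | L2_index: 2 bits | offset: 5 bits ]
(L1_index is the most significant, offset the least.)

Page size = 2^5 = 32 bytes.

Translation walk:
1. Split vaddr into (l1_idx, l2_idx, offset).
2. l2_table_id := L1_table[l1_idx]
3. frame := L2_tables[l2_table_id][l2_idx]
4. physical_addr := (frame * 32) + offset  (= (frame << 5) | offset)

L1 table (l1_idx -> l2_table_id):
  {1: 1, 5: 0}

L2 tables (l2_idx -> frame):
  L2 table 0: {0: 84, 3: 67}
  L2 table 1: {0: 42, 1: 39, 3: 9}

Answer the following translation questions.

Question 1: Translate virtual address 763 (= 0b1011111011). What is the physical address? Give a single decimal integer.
Answer: 2171

Derivation:
vaddr = 763 = 0b1011111011
Split: l1_idx=5, l2_idx=3, offset=27
L1[5] = 0
L2[0][3] = 67
paddr = 67 * 32 + 27 = 2171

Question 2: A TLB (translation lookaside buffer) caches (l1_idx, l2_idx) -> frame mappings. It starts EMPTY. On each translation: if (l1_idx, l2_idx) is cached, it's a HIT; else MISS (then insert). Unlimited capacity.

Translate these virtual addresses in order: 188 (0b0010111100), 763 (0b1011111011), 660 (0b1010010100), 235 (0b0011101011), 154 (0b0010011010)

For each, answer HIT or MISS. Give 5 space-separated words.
Answer: MISS MISS MISS MISS MISS

Derivation:
vaddr=188: (1,1) not in TLB -> MISS, insert
vaddr=763: (5,3) not in TLB -> MISS, insert
vaddr=660: (5,0) not in TLB -> MISS, insert
vaddr=235: (1,3) not in TLB -> MISS, insert
vaddr=154: (1,0) not in TLB -> MISS, insert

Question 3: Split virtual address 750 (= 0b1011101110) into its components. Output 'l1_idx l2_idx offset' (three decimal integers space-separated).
vaddr = 750 = 0b1011101110
  top 3 bits -> l1_idx = 5
  next 2 bits -> l2_idx = 3
  bottom 5 bits -> offset = 14

Answer: 5 3 14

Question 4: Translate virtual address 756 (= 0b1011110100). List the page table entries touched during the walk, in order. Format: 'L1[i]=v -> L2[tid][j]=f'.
Answer: L1[5]=0 -> L2[0][3]=67

Derivation:
vaddr = 756 = 0b1011110100
Split: l1_idx=5, l2_idx=3, offset=20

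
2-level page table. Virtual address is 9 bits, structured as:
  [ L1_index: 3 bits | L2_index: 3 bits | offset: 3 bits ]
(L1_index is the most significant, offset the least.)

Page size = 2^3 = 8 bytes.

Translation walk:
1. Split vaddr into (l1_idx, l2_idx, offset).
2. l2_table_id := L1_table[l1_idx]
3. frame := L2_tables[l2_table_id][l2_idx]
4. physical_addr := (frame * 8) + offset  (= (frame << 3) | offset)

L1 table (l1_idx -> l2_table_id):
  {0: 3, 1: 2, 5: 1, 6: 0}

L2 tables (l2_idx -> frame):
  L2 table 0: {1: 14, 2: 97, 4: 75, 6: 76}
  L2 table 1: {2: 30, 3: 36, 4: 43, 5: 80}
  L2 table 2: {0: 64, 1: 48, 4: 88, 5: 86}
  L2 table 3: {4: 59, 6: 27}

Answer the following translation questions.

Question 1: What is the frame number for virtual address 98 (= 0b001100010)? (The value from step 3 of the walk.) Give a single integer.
vaddr = 98: l1_idx=1, l2_idx=4
L1[1] = 2; L2[2][4] = 88

Answer: 88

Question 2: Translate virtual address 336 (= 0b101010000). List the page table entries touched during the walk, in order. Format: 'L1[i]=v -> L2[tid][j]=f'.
vaddr = 336 = 0b101010000
Split: l1_idx=5, l2_idx=2, offset=0

Answer: L1[5]=1 -> L2[1][2]=30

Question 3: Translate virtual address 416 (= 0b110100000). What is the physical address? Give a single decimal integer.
vaddr = 416 = 0b110100000
Split: l1_idx=6, l2_idx=4, offset=0
L1[6] = 0
L2[0][4] = 75
paddr = 75 * 8 + 0 = 600

Answer: 600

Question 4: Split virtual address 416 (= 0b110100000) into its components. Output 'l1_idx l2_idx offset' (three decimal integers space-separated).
Answer: 6 4 0

Derivation:
vaddr = 416 = 0b110100000
  top 3 bits -> l1_idx = 6
  next 3 bits -> l2_idx = 4
  bottom 3 bits -> offset = 0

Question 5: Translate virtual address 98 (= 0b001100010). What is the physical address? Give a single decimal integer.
Answer: 706

Derivation:
vaddr = 98 = 0b001100010
Split: l1_idx=1, l2_idx=4, offset=2
L1[1] = 2
L2[2][4] = 88
paddr = 88 * 8 + 2 = 706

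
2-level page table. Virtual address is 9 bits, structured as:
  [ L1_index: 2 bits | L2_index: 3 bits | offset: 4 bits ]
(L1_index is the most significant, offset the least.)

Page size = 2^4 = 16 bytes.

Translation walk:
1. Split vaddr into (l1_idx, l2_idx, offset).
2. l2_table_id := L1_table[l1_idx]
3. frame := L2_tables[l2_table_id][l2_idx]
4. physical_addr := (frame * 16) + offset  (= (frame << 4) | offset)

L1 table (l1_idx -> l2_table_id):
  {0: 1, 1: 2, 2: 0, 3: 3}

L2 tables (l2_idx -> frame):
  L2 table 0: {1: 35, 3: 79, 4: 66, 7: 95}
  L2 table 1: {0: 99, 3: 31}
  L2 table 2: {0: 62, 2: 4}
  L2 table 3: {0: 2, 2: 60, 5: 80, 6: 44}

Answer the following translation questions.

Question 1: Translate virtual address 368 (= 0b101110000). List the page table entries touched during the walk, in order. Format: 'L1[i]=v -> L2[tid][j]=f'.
Answer: L1[2]=0 -> L2[0][7]=95

Derivation:
vaddr = 368 = 0b101110000
Split: l1_idx=2, l2_idx=7, offset=0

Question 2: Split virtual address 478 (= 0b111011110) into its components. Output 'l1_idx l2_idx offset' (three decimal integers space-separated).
Answer: 3 5 14

Derivation:
vaddr = 478 = 0b111011110
  top 2 bits -> l1_idx = 3
  next 3 bits -> l2_idx = 5
  bottom 4 bits -> offset = 14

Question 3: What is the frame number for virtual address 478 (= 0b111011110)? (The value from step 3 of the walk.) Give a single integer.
vaddr = 478: l1_idx=3, l2_idx=5
L1[3] = 3; L2[3][5] = 80

Answer: 80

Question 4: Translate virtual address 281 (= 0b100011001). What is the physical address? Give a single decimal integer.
Answer: 569

Derivation:
vaddr = 281 = 0b100011001
Split: l1_idx=2, l2_idx=1, offset=9
L1[2] = 0
L2[0][1] = 35
paddr = 35 * 16 + 9 = 569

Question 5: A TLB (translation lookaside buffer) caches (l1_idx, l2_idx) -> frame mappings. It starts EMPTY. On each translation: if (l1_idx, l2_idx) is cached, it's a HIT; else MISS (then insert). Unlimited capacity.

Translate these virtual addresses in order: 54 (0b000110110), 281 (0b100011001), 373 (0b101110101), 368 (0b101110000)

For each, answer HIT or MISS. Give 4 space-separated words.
vaddr=54: (0,3) not in TLB -> MISS, insert
vaddr=281: (2,1) not in TLB -> MISS, insert
vaddr=373: (2,7) not in TLB -> MISS, insert
vaddr=368: (2,7) in TLB -> HIT

Answer: MISS MISS MISS HIT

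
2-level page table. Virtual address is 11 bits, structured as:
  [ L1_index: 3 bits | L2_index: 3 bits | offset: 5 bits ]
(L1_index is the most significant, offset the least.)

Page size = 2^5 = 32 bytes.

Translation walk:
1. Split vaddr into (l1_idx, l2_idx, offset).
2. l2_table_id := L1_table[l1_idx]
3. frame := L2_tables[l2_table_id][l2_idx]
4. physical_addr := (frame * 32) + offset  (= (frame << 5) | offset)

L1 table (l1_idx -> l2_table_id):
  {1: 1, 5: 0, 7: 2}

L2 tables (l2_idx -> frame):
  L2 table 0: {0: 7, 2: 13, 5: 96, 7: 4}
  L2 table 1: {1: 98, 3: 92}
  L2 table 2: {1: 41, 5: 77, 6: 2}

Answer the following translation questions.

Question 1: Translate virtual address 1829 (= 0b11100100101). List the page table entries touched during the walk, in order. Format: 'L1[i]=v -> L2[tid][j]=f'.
Answer: L1[7]=2 -> L2[2][1]=41

Derivation:
vaddr = 1829 = 0b11100100101
Split: l1_idx=7, l2_idx=1, offset=5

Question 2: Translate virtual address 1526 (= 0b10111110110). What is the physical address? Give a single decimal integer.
Answer: 150

Derivation:
vaddr = 1526 = 0b10111110110
Split: l1_idx=5, l2_idx=7, offset=22
L1[5] = 0
L2[0][7] = 4
paddr = 4 * 32 + 22 = 150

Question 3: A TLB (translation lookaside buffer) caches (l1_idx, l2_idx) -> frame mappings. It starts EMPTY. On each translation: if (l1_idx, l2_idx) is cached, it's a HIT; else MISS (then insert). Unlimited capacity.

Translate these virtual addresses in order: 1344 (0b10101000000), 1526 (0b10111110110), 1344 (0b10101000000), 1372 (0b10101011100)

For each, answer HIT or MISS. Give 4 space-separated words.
Answer: MISS MISS HIT HIT

Derivation:
vaddr=1344: (5,2) not in TLB -> MISS, insert
vaddr=1526: (5,7) not in TLB -> MISS, insert
vaddr=1344: (5,2) in TLB -> HIT
vaddr=1372: (5,2) in TLB -> HIT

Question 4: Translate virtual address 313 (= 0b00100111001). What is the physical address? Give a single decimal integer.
vaddr = 313 = 0b00100111001
Split: l1_idx=1, l2_idx=1, offset=25
L1[1] = 1
L2[1][1] = 98
paddr = 98 * 32 + 25 = 3161

Answer: 3161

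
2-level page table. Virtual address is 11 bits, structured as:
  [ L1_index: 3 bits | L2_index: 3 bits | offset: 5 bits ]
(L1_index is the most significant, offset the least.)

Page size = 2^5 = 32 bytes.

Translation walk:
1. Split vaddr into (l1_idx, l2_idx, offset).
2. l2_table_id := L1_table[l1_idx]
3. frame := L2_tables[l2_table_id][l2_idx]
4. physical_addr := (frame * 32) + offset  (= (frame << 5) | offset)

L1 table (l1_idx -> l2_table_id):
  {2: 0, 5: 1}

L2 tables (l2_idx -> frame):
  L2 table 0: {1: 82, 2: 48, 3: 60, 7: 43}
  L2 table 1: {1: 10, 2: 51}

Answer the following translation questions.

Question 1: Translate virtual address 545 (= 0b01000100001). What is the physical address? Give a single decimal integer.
vaddr = 545 = 0b01000100001
Split: l1_idx=2, l2_idx=1, offset=1
L1[2] = 0
L2[0][1] = 82
paddr = 82 * 32 + 1 = 2625

Answer: 2625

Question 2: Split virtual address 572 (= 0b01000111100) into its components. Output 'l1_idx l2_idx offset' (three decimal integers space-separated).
vaddr = 572 = 0b01000111100
  top 3 bits -> l1_idx = 2
  next 3 bits -> l2_idx = 1
  bottom 5 bits -> offset = 28

Answer: 2 1 28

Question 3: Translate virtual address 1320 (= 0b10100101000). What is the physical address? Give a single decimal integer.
Answer: 328

Derivation:
vaddr = 1320 = 0b10100101000
Split: l1_idx=5, l2_idx=1, offset=8
L1[5] = 1
L2[1][1] = 10
paddr = 10 * 32 + 8 = 328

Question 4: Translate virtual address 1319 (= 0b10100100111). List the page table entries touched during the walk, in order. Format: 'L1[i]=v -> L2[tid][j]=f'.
Answer: L1[5]=1 -> L2[1][1]=10

Derivation:
vaddr = 1319 = 0b10100100111
Split: l1_idx=5, l2_idx=1, offset=7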